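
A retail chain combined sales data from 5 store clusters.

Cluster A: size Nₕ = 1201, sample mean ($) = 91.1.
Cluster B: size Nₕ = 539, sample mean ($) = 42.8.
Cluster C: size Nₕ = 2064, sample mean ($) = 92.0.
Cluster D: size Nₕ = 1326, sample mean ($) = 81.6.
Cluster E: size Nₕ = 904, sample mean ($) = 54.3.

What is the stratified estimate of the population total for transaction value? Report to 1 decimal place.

Population total = Σ Nₕ·x̄ₕ (each stratum's size times its mean).
1201·91.1 + 539·42.8 + 2064·92.0 + 1326·81.6 + 904·54.3 = 109411.1 + 23069.2 + 189888 + 108201.6 + 49087.2 = 479657.1.

479657.1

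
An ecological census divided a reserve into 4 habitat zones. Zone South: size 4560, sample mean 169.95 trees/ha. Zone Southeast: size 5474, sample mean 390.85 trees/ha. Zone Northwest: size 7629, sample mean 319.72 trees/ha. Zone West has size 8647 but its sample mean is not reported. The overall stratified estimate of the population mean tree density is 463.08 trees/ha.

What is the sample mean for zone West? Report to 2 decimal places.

789.87

N = 4560 + 5474 + 7629 + 8647 = 26310.
Overall total = μ·N = 463.08·26310 = 12183634.8.
Subtract the known strata: 4560·169.95 + 5474·390.85 + 7629·319.72 = 5353628.78.
Remaining total for zone West: 12183634.8 − 5353628.78 = 6830006.02.
Divide by its size: 6830006.02 / 8647 = 789.8700... → 789.87.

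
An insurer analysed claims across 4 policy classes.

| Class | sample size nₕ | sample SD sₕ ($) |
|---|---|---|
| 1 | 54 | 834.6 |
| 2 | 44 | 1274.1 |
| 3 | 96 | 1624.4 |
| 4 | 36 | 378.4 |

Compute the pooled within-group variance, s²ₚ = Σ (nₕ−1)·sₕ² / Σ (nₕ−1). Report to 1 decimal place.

Degrees of freedom: 53 + 43 + 95 + 35 = 226.
Σ(nₕ−1)sₕ² = 53·696557.16 + 43·1623330.81 + 95·2638675.36 + 35·143186.56 = 362406443.11.
s²ₚ = 362406443.11 / 226 = 1603568.332... → 1603568.3.

1603568.3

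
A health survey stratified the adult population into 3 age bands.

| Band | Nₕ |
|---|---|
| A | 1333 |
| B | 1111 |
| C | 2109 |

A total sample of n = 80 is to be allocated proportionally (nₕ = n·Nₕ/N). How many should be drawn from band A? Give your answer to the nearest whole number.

23

N = 1333 + 1111 + 2109 = 4553.
n_A = 80·1333/4553 = 23.422... → 23.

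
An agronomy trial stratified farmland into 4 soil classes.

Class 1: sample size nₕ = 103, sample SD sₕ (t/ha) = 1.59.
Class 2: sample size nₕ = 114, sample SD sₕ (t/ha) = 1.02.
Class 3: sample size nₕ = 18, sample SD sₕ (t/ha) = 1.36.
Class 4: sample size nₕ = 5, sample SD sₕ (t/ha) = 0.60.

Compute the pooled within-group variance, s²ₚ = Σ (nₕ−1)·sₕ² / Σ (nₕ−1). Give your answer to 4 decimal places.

1.7301

Degrees of freedom: 102 + 113 + 17 + 4 = 236.
Σ(nₕ−1)sₕ² = 102·2.5281 + 113·1.0404 + 17·1.8496 + 4·0.36 = 408.3146.
s²ₚ = 408.3146 / 236 = 1.730147... → 1.7301.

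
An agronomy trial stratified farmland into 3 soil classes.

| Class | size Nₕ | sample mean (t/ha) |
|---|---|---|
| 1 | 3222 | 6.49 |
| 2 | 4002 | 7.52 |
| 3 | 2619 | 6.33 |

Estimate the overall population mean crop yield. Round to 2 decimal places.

6.87

x̄_st = (Σ Nₕx̄ₕ) / (Σ Nₕ) = (3222·6.49 + 4002·7.52 + 2619·6.33) / 9843
= 67584.09 / 9843 = 6.8662... → 6.87.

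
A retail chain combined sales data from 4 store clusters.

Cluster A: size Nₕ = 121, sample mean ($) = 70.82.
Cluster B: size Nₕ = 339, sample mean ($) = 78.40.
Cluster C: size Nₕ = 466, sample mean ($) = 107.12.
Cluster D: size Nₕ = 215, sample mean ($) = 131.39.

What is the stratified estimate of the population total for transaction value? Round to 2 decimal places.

113313.59

A: 121·70.82 = 8569.22
B: 339·78.40 = 26577.6
C: 466·107.12 = 49917.92
D: 215·131.39 = 28248.85
τ̂ = Σ Nₕx̄ₕ = 113313.59.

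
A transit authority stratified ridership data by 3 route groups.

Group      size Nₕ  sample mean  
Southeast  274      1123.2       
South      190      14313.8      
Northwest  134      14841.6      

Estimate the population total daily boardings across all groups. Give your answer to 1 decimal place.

5016153.2

Southeast: 274·1123.2 = 307756.8
South: 190·14313.8 = 2719622
Northwest: 134·14841.6 = 1988774.4
τ̂ = Σ Nₕx̄ₕ = 5016153.2.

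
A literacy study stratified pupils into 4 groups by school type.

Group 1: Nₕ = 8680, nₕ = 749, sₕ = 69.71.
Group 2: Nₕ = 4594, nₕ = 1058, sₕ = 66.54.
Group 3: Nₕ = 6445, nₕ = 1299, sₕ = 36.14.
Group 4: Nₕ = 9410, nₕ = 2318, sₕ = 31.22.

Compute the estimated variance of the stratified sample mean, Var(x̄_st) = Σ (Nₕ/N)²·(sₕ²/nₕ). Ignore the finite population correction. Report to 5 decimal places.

N = 29129; Wₕ = Nₕ/N.
group 1: (8680/29129)²·69.71²/749 = 0.57609837
group 2: (4594/29129)²·66.54²/1058 = 0.10409042
group 3: (6445/29129)²·36.14²/1299 = 0.04922229
group 4: (9410/29129)²·31.22²/2318 = 0.04388140
Sum = 0.77329248 → 0.77329.

0.77329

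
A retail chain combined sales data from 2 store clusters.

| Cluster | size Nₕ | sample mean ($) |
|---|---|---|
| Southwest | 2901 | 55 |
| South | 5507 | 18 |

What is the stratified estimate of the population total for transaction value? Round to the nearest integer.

258681

Population total = Σ Nₕ·x̄ₕ (each stratum's size times its mean).
2901·55 + 5507·18 = 159555 + 99126 = 258681.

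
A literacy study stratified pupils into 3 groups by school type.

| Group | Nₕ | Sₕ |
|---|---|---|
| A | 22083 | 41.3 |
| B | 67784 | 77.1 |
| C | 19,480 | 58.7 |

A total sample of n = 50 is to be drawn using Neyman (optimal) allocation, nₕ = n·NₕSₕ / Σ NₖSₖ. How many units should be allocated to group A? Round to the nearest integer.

A: NₕSₕ = 22083·41.3 = 912027.9
B: NₕSₕ = 67784·77.1 = 5226146.4
C: NₕSₕ = 19480·58.7 = 1143476
Σ NₕSₕ = 7281650.3.
n_A = 50·912027.9/7281650.3 = 6.263... → 6.

6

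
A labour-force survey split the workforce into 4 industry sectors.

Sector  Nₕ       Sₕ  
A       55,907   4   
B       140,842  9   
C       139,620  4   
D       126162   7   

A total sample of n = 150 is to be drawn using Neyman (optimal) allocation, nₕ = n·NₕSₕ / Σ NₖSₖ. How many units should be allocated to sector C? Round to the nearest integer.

29

A: NₕSₕ = 55907·4 = 223628
B: NₕSₕ = 140842·9 = 1267578
C: NₕSₕ = 139620·4 = 558480
D: NₕSₕ = 126162·7 = 883134
Σ NₕSₕ = 2932820.
n_C = 150·558480/2932820 = 28.564... → 29.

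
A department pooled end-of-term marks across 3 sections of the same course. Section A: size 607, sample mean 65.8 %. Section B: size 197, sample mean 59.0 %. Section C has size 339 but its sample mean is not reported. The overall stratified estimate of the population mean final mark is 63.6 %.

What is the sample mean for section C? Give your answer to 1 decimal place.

N = 607 + 197 + 339 = 1143.
Overall total = μ·N = 63.6·1143 = 72694.8.
Subtract the known strata: 607·65.8 + 197·59.0 = 51563.6.
Remaining total for section C: 72694.8 − 51563.6 = 21131.2.
Divide by its size: 21131.2 / 339 = 62.334... → 62.3.

62.3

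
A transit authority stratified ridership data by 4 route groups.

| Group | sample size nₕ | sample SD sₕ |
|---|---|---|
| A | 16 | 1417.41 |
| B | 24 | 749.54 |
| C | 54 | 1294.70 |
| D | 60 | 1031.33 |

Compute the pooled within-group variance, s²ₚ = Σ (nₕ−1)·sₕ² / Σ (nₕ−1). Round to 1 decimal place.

A: (16−1)·1417.41² = 15·2009051.1081 = 30135766.6215
B: (24−1)·749.54² = 23·561810.2116 = 12921634.8668
C: (54−1)·1294.70² = 53·1676248.09 = 88841148.77
D: (60−1)·1031.33² = 59·1063641.5689 = 62754852.5651
Numerator = 194653402.8234; denominator = Σ(nₕ−1) = 150.
s²ₚ = 194653402.8234/150 = 1297689.352... → 1297689.4.

1297689.4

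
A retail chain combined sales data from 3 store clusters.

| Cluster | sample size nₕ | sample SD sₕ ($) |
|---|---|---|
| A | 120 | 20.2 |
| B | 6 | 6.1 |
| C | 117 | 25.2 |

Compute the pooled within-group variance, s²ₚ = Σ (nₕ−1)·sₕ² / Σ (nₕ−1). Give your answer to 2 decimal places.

A: (120−1)·20.2² = 119·408.04 = 48556.76
B: (6−1)·6.1² = 5·37.21 = 186.05
C: (117−1)·25.2² = 116·635.04 = 73664.64
Numerator = 122407.45; denominator = Σ(nₕ−1) = 240.
s²ₚ = 122407.45/240 = 510.0310... → 510.03.

510.03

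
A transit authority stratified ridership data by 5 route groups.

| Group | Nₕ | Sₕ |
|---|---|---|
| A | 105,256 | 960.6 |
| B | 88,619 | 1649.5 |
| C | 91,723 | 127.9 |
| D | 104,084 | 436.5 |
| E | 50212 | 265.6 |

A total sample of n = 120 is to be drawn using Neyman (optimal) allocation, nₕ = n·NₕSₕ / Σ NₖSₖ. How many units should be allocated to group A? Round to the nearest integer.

A: NₕSₕ = 105256·960.6 = 101108913.6
B: NₕSₕ = 88619·1649.5 = 146177040.5
C: NₕSₕ = 91723·127.9 = 11731371.7
D: NₕSₕ = 104084·436.5 = 45432666
E: NₕSₕ = 50212·265.6 = 13336307.2
Σ NₕSₕ = 317786299.
n_A = 120·101108913.6/317786299 = 38.180... → 38.

38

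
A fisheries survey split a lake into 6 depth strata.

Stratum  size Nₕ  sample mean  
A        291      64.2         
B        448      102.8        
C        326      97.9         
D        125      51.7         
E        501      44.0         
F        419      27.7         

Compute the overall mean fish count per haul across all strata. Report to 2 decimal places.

64.82

N = 2110; weights Wₕ = Nₕ/N = (0.1379, 0.2123, 0.1545, 0.0592, 0.2374, 0.1986).
x̄_st = Σ Wₕ·x̄ₕ = 0.1379·64.2 + 0.2123·102.8 + 0.1545·97.9 + 0.0592·51.7 + 0.2374·44.0 + 0.1986·27.7 ≈ 64.8174...
→ 64.82.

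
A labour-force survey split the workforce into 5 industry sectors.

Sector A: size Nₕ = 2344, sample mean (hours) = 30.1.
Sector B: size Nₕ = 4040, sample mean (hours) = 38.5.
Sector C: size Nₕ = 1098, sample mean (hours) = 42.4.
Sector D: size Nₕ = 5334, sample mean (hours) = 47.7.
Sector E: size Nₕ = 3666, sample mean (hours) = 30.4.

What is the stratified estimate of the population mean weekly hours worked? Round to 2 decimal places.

N = 2344 + 4040 + 1098 + 5334 + 3666 = 16482.
The stratified mean weights each stratum mean by its population share Nₕ/N.
Σ Nₕx̄ₕ = 2344·30.1 + 4040·38.5 + 1098·42.4 + 5334·47.7 + 3666·30.4 = 70554.4 + 155540 + 46555.2 + 254431.8 + 111446.4 = 638527.8.
Divide by N: 638527.8 / 16482 = 38.7409... → 38.74.

38.74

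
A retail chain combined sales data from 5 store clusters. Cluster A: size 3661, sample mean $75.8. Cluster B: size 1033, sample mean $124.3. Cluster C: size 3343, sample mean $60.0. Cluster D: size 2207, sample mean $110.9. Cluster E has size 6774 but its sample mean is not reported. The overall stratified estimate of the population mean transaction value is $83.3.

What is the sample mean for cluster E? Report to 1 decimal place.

83.6

N = 3661 + 1033 + 3343 + 2207 + 6774 = 17018.
Overall total = μ·N = 83.3·17018 = 1417599.4.
Subtract the known strata: 3661·75.8 + 1033·124.3 + 3343·60.0 + 2207·110.9 = 851242.
Remaining total for cluster E: 1417599.4 − 851242 = 566357.4.
Divide by its size: 566357.4 / 6774 = 83.608... → 83.6.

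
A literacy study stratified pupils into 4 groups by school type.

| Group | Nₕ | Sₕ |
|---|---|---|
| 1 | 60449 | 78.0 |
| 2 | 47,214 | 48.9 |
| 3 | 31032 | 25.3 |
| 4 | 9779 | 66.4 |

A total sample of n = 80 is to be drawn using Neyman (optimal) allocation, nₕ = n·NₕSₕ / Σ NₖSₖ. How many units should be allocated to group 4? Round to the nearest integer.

6

1: NₕSₕ = 60449·78.0 = 4715022
2: NₕSₕ = 47214·48.9 = 2308764.6
3: NₕSₕ = 31032·25.3 = 785109.6
4: NₕSₕ = 9779·66.4 = 649325.6
Σ NₕSₕ = 8458221.8.
n_4 = 80·649325.6/8458221.8 = 6.141... → 6.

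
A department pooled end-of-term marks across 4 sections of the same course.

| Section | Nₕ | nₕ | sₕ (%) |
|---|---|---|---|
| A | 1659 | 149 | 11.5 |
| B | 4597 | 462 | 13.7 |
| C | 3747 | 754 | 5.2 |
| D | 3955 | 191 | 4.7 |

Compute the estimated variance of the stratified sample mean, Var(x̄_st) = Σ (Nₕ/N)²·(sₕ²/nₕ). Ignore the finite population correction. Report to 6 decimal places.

N = 13958. Term for each stratum: Wₕ²sₕ²/nₕ.
Var(x̄_st) = 0.012538795 + 0.044065812 + 0.002584380 + 0.009285578 = 0.068474565 → 0.068475.

0.068475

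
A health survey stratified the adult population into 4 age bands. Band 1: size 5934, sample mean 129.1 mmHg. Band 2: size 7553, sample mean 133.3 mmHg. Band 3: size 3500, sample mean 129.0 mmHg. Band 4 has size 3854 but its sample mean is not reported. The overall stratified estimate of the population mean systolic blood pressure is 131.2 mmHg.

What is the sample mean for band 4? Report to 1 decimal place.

132.3

Σ Nₕx̄ₕ = N·μ, so 3854·x̄_4 = 20841·131.2 − (5934·129.1 + 7553·133.3 + 3500·129.0).
= 2734339.2 − 2224394.3 = 509944.9.
x̄_4 = 509944.9 / 3854 = 132.316... → 132.3.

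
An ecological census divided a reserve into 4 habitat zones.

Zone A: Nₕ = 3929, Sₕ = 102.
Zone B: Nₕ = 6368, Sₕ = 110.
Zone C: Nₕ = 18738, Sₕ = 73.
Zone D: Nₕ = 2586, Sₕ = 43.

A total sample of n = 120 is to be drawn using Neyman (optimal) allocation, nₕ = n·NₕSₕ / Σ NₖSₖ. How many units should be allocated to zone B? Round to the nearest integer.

33

Σ NₕSₕ = 3929·102 + 6368·110 + 18738·73 + 2586·43 = 2580310.
Share for B: 700480/2580310 = 0.27147.
n_B = 120 × 0.27147 = 32.577... → 33.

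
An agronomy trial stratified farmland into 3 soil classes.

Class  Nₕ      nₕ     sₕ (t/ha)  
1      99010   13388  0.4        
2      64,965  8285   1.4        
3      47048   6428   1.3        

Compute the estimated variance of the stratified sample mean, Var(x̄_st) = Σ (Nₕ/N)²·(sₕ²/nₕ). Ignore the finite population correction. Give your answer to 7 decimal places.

0.0000381

N = 211023. Term for each stratum: Wₕ²sₕ²/nₕ.
Var(x̄_st) = 0.0000026309 + 0.0000224214 + 0.0000130687 = 0.0000381210 → 0.0000381.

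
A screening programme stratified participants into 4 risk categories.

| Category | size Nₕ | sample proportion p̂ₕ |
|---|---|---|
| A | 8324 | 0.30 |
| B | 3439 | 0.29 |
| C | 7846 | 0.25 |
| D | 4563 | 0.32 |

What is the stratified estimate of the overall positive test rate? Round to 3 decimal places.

Wₕ = Nₕ/N with N = 24172: 0.3444, 0.1423, 0.3246, 0.1888.
p̂_st = 0.3444·0.30 + 0.1423·0.29 + 0.3246·0.25 + 0.1888·0.32 ≈ 0.28612... → 0.286.

0.286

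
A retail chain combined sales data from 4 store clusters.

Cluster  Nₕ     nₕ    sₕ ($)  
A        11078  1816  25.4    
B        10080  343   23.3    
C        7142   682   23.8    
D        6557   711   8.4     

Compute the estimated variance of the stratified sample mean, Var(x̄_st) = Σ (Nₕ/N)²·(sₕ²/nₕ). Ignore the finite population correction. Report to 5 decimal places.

0.20662

N = 34857; Wₕ = Nₕ/N.
cluster A: (11078/34857)²·25.4²/1816 = 0.03588346
cluster B: (10080/34857)²·23.3²/343 = 0.13236061
cluster C: (7142/34857)²·23.8²/682 = 0.03486818
cluster D: (6557/34857)²·8.4²/711 = 0.00351172
Sum = 0.20662396 → 0.20662.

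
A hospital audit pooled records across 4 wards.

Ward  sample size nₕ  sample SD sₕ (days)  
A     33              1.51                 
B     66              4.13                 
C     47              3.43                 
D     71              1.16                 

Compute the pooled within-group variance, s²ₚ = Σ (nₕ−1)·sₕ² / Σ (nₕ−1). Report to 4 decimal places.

A: (33−1)·1.51² = 32·2.2801 = 72.9632
B: (66−1)·4.13² = 65·17.0569 = 1108.6985
C: (47−1)·3.43² = 46·11.7649 = 541.1854
D: (71−1)·1.16² = 70·1.3456 = 94.192
Numerator = 1817.0391; denominator = Σ(nₕ−1) = 213.
s²ₚ = 1817.0391/213 = 8.5307 → 8.5307.

8.5307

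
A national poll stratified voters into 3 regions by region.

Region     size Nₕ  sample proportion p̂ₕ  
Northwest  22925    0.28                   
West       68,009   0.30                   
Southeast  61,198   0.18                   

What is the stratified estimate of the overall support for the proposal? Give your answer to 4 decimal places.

0.2487

N = 22925 + 68009 + 61198 = 152132.
Overall proportion = Σ (Nₕ/N)·p̂ₕ.
Σ Nₕp̂ₕ = 6419 + 20402.7 + 11015.64 = 37837.34.
37837.34 / 152132 = 0.248714... → 0.2487.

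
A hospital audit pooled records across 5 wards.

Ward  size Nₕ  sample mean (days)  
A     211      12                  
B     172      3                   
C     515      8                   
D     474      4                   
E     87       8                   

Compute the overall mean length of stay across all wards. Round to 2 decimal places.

N = 1459; weights Wₕ = Nₕ/N = (0.1446, 0.1179, 0.3530, 0.3249, 0.0596).
x̄_st = Σ Wₕ·x̄ₕ = 0.1446·12 + 0.1179·3 + 0.3530·8 + 0.3249·4 + 0.0596·8 ≈ 6.6895...
→ 6.69.

6.69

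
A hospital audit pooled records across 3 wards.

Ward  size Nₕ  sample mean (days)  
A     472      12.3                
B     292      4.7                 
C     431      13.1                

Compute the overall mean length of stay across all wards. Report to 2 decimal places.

10.73

N = 472 + 292 + 431 = 1195.
The stratified mean weights each stratum mean by its population share Nₕ/N.
Σ Nₕx̄ₕ = 472·12.3 + 292·4.7 + 431·13.1 = 5805.6 + 1372.4 + 5646.1 = 12824.1.
Divide by N: 12824.1 / 1195 = 10.7315... → 10.73.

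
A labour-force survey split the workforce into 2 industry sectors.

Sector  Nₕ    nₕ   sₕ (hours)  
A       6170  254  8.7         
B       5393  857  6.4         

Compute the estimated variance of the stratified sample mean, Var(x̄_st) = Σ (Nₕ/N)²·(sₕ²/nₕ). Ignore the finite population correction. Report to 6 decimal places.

0.095243

N = 11563; Wₕ = Nₕ/N.
sector A: (6170/11563)²·8.7²/254 = 0.084846526
sector B: (5393/11563)²·6.4²/857 = 0.010396781
Sum = 0.095243308 → 0.095243.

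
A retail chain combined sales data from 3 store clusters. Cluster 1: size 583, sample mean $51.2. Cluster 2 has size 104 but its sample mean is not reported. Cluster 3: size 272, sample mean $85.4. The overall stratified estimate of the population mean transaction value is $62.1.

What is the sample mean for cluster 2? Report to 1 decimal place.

62.3

Σ Nₕx̄ₕ = N·μ, so 104·x̄_2 = 959·62.1 − (583·51.2 + 272·85.4).
= 59553.9 − 53078.4 = 6475.5.
x̄_2 = 6475.5 / 104 = 62.264... → 62.3.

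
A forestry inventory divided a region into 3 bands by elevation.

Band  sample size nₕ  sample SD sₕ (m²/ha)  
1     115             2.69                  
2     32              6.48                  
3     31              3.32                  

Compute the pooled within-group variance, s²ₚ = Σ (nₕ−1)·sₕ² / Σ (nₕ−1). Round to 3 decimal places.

Degrees of freedom: 114 + 31 + 30 = 175.
Σ(nₕ−1)sₕ² = 114·7.2361 + 31·41.9904 + 30·11.0224 = 2457.2898.
s²ₚ = 2457.2898 / 175 = 14.04166... → 14.042.

14.042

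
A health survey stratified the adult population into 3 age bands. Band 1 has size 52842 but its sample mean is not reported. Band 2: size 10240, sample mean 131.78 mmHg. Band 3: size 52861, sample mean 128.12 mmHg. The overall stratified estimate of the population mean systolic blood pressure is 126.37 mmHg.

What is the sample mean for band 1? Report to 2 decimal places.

123.57

Σ Nₕx̄ₕ = N·μ, so 52842·x̄_1 = 115943·126.37 − (10240·131.78 + 52861·128.12).
= 14651716.91 − 8121978.52 = 6529738.39.
x̄_1 = 6529738.39 / 52842 = 123.5710... → 123.57.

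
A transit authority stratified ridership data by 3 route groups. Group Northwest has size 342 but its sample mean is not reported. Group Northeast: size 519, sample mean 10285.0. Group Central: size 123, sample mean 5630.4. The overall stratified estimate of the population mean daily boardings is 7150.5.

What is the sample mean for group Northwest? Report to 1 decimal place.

2940.5

N = 342 + 519 + 123 = 984.
Overall total = μ·N = 7150.5·984 = 7036092.
Subtract the known strata: 519·10285.0 + 123·5630.4 = 6030454.2.
Remaining total for group Northwest: 7036092 − 6030454.2 = 1005637.8.
Divide by its size: 1005637.8 / 342 = 2940.461... → 2940.5.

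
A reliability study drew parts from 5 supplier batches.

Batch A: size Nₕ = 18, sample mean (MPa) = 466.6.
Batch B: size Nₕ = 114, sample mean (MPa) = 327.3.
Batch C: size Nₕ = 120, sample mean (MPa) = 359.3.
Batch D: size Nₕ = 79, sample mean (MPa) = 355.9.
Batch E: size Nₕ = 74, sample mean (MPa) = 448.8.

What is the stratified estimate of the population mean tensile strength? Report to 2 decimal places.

370.75

N = 18 + 114 + 120 + 79 + 74 = 405.
Overall mean = Σ (Nₕ/N)·x̄ₕ — weight by population share, not a simple average.
Σ Nₕx̄ₕ = 18·466.6 + 114·327.3 + 120·359.3 + 79·355.9 + 74·448.8 = 8398.8 + 37312.2 + 43116 + 28116.1 + 33211.2 = 150154.3.
Divide by N: 150154.3 / 405 = 370.7514... → 370.75.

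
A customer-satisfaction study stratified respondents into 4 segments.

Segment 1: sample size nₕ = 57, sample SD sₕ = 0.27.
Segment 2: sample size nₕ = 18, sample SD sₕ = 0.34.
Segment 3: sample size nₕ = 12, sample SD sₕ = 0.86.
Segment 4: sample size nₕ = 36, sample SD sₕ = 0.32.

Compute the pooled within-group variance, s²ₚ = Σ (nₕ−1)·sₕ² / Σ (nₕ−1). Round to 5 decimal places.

0.14930

1: (57−1)·0.27² = 56·0.0729 = 4.0824
2: (18−1)·0.34² = 17·0.1156 = 1.9652
3: (12−1)·0.86² = 11·0.7396 = 8.1356
4: (36−1)·0.32² = 35·0.1024 = 3.584
Numerator = 17.7672; denominator = Σ(nₕ−1) = 119.
s²ₚ = 17.7672/119 = 0.1493042... → 0.14930.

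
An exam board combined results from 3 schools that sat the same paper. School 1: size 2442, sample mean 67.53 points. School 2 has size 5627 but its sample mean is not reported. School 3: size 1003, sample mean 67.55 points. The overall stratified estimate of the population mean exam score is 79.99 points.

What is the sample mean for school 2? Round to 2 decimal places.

87.61

Σ Nₕx̄ₕ = N·μ, so 5627·x̄_2 = 9072·79.99 − (2442·67.53 + 1003·67.55).
= 725669.28 − 232660.91 = 493008.37.
x̄_2 = 493008.37 / 5627 = 87.6148... → 87.61.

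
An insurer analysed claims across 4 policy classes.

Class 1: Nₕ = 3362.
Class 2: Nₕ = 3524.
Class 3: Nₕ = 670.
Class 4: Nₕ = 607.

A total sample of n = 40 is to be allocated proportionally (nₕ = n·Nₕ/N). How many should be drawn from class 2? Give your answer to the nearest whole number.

Share of class 2 = 3524/8163 = 0.43170.
Allocate 40 × 0.43170 = 17.268... → 17.

17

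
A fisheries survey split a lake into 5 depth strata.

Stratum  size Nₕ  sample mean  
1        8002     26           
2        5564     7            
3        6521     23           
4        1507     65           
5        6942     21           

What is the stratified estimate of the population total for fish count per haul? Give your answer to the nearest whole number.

640720

Population total = Σ Nₕ·x̄ₕ (each stratum's size times its mean).
8002·26 + 5564·7 + 6521·23 + 1507·65 + 6942·21 = 208052 + 38948 + 149983 + 97955 + 145782 = 640720.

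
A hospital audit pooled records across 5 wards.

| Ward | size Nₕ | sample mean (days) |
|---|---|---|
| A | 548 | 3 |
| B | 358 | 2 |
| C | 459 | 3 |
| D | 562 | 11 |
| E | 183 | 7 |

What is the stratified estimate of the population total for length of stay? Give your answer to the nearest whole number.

11200

A: 548·3 = 1644
B: 358·2 = 716
C: 459·3 = 1377
D: 562·11 = 6182
E: 183·7 = 1281
τ̂ = Σ Nₕx̄ₕ = 11200.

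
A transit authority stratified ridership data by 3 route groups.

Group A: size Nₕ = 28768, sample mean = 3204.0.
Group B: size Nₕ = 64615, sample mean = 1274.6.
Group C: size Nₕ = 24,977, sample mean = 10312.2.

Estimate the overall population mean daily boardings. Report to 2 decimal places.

3650.72

N = 118360; weights Wₕ = Nₕ/N = (0.2431, 0.5459, 0.2110).
x̄_st = Σ Wₕ·x̄ₕ = 0.2431·3204.0 + 0.5459·1274.6 + 0.2110·10312.2 ≈ 3650.7162...
→ 3650.72.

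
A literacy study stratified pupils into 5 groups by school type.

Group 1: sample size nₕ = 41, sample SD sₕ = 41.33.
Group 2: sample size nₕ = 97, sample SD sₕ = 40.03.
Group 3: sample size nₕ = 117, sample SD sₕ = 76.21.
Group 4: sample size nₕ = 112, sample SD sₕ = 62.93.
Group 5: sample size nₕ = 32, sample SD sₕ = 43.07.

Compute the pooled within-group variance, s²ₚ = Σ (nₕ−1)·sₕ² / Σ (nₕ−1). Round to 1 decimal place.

1: (41−1)·41.33² = 40·1708.1689 = 68326.756
2: (97−1)·40.03² = 96·1602.4009 = 153830.4864
3: (117−1)·76.21² = 116·5807.9641 = 673723.8356
4: (112−1)·62.93² = 111·3960.1849 = 439580.5239
5: (32−1)·43.07² = 31·1855.0249 = 57505.7719
Numerator = 1392967.3738; denominator = Σ(nₕ−1) = 394.
s²ₚ = 1392967.3738/394 = 3535.450... → 3535.5.

3535.5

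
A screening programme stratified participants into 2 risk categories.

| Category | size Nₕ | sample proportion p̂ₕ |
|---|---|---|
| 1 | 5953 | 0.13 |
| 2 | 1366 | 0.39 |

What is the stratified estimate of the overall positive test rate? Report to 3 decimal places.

Wₕ = Nₕ/N with N = 7319: 0.8134, 0.1866.
p̂_st = 0.8134·0.13 + 0.1866·0.39 ≈ 0.17853... → 0.179.

0.179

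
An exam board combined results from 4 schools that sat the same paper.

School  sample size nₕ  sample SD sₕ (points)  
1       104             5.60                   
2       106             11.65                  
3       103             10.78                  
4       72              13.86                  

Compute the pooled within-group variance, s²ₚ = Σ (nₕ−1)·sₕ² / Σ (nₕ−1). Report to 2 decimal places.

112.79

1: (104−1)·5.60² = 103·31.36 = 3230.08
2: (106−1)·11.65² = 105·135.7225 = 14250.8625
3: (103−1)·10.78² = 102·116.2084 = 11853.2568
4: (72−1)·13.86² = 71·192.0996 = 13639.0716
Numerator = 42973.2709; denominator = Σ(nₕ−1) = 381.
s²ₚ = 42973.2709/381 = 112.7907... → 112.79.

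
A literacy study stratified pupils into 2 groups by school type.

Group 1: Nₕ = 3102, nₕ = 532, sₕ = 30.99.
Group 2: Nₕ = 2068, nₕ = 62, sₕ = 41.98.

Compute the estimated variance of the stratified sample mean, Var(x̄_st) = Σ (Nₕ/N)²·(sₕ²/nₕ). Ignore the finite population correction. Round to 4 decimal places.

N = 5170; Wₕ = Nₕ/N.
group 1: (3102/5170)²·30.99²/532 = 0.6498813
group 2: (2068/5170)²·41.98²/62 = 4.5479236
Sum = 5.1978049 → 5.1978.

5.1978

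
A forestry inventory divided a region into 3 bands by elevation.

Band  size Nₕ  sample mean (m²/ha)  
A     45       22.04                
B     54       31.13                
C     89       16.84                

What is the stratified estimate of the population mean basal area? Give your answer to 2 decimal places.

22.19

x̄_st = (Σ Nₕx̄ₕ) / (Σ Nₕ) = (45·22.04 + 54·31.13 + 89·16.84) / 188
= 4171.58 / 188 = 22.1893... → 22.19.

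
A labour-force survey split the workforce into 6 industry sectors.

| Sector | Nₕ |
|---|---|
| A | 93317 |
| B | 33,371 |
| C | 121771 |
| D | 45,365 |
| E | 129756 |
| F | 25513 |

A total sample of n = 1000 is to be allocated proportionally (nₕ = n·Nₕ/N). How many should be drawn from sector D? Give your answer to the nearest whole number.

Share of sector D = 45365/449093 = 0.10101.
Allocate 1000 × 0.10101 = 101.015... → 101.

101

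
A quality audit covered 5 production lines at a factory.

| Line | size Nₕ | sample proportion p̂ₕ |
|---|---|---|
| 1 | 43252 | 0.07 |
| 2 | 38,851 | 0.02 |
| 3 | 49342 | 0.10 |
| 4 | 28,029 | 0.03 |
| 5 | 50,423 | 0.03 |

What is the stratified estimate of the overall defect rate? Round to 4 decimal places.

Wₕ = Nₕ/N with N = 209897: 0.2061, 0.1851, 0.2351, 0.1335, 0.2402.
p̂_st = 0.2061·0.07 + 0.1851·0.02 + 0.2351·0.10 + 0.1335·0.03 + 0.2402·0.03 ≈ 0.052847... → 0.0528.

0.0528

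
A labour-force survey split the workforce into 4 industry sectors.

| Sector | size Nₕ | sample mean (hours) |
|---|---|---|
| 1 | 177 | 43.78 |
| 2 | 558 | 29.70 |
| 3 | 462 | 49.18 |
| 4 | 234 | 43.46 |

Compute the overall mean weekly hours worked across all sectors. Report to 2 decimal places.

x̄_st = (Σ Nₕx̄ₕ) / (Σ Nₕ) = (177·43.78 + 558·29.70 + 462·49.18 + 234·43.46) / 1431
= 57212.46 / 1431 = 39.9808... → 39.98.

39.98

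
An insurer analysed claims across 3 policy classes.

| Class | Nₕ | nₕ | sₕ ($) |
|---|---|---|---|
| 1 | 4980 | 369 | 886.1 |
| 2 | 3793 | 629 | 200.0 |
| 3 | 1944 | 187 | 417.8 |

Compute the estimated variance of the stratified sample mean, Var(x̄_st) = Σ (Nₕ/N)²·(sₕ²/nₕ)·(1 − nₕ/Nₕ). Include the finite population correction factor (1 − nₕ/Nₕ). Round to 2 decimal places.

459.82

N = 10717; Wₕ = Nₕ/N.
class 1: (4980/10717)²·886.1²/369·(1 − 369/4980) = 425.41922
class 2: (3793/10717)²·200.0²/629·(1 − 629/3793) = 6.64480
class 3: (1944/10717)²·417.8²/187·(1 − 187/1944) = 27.75983
Sum = 459.82386 → 459.82.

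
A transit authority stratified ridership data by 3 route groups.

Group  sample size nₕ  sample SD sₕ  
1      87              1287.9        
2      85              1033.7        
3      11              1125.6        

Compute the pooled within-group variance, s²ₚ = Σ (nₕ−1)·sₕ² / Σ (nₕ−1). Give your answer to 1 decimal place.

1361521.0

1: (87−1)·1287.9² = 86·1658686.41 = 142647031.26
2: (85−1)·1033.7² = 84·1068535.69 = 89756997.96
3: (11−1)·1125.6² = 10·1266975.36 = 12669753.6
Numerator = 245073782.82; denominator = Σ(nₕ−1) = 180.
s²ₚ = 245073782.82/180 = 1361521.016... → 1361521.0.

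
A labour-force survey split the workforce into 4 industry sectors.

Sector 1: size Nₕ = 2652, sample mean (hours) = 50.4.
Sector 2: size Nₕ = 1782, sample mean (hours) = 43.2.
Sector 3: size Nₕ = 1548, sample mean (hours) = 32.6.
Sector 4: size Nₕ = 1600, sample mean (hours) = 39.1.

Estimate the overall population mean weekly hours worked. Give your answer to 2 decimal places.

42.69

N = 2652 + 1782 + 1548 + 1600 = 7582.
Weight each subgroup mean by Nₕ/N and sum.
Σ Nₕx̄ₕ = 2652·50.4 + 1782·43.2 + 1548·32.6 + 1600·39.1 = 133660.8 + 76982.4 + 50464.8 + 62560 = 323668.
Divide by N: 323668 / 7582 = 42.6890... → 42.69.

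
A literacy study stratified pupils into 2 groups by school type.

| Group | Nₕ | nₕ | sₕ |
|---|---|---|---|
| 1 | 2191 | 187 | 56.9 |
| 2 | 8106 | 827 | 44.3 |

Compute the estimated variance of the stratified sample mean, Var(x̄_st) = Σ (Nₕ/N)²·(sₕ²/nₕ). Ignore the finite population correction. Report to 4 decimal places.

N = 10297; Wₕ = Nₕ/N.
group 1: (2191/10297)²·56.9²/187 = 0.7838740
group 2: (8106/10297)²·44.3²/827 = 1.4705971
Sum = 2.2544711 → 2.2545.

2.2545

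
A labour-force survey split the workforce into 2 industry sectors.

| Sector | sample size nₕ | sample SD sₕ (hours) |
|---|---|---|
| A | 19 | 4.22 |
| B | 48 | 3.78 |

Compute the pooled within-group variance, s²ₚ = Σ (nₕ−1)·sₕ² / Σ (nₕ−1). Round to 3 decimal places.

A: (19−1)·4.22² = 18·17.8084 = 320.5512
B: (48−1)·3.78² = 47·14.2884 = 671.5548
Numerator = 992.106; denominator = Σ(nₕ−1) = 65.
s²ₚ = 992.106/65 = 15.26317... → 15.263.

15.263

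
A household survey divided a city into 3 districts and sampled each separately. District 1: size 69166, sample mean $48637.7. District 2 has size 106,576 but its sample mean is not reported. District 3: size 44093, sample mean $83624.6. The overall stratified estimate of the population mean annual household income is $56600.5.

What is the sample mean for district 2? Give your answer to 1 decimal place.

Σ Nₕx̄ₕ = N·μ, so 106576·x̄_2 = 219835·56600.5 − (69166·48637.7 + 44093·83624.6).
= 12442770917.5 − 7051334646 = 5391436271.5.
x̄_2 = 5391436271.5 / 106576 = 50587.715... → 50587.7.

50587.7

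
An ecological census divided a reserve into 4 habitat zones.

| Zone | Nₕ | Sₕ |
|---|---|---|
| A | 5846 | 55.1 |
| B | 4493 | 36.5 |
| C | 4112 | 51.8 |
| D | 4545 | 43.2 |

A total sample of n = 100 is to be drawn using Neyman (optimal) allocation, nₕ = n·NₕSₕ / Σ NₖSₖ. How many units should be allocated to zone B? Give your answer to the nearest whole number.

Σ NₕSₕ = 5846·55.1 + 4493·36.5 + 4112·51.8 + 4545·43.2 = 895454.7.
Share for B: 163994.5/895454.7 = 0.18314.
n_B = 100 × 0.18314 = 18.314... → 18.

18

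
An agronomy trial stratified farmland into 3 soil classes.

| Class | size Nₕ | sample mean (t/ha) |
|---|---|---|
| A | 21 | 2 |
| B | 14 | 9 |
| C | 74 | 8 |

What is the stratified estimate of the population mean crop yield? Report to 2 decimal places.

6.97

x̄_st = (Σ Nₕx̄ₕ) / (Σ Nₕ) = (21·2 + 14·9 + 74·8) / 109
= 760 / 109 = 6.9725... → 6.97.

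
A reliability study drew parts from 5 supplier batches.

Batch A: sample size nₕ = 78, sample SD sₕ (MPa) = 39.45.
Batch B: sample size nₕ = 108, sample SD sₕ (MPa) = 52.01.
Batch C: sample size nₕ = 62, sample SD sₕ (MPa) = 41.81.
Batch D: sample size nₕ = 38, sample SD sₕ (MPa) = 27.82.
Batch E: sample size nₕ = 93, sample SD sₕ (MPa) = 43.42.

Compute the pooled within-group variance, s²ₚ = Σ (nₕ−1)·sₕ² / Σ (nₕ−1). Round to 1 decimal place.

1919.8

A: (78−1)·39.45² = 77·1556.3025 = 119835.2925
B: (108−1)·52.01² = 107·2705.0401 = 289439.2907
C: (62−1)·41.81² = 61·1748.0761 = 106632.6421
D: (38−1)·27.82² = 37·773.9524 = 28636.2388
E: (93−1)·43.42² = 92·1885.2964 = 173447.2688
Numerator = 717990.7329; denominator = Σ(nₕ−1) = 374.
s²ₚ = 717990.7329/374 = 1919.761... → 1919.8.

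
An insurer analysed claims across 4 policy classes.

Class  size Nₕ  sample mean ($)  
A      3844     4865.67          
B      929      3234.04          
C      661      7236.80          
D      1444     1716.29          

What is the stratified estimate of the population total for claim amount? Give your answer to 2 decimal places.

28969906.20

A: 3844·4865.67 = 18703635.48
B: 929·3234.04 = 3004423.16
C: 661·7236.80 = 4783524.8
D: 1444·1716.29 = 2478322.76
τ̂ = Σ Nₕx̄ₕ = 28969906.20.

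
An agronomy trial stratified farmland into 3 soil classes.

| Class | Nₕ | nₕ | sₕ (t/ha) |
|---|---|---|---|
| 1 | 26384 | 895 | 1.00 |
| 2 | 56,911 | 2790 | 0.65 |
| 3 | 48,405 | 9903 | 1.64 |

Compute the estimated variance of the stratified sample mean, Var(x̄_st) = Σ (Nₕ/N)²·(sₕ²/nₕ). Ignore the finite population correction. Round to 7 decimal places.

0.0001098

N = 131700; Wₕ = Nₕ/N.
class 1: (26384/131700)²·1.00²/895 = 0.0000448422
class 2: (56911/131700)²·0.65²/2790 = 0.0000282777
class 3: (48405/131700)²·1.64²/9903 = 0.0000366885
Sum = 0.0001098083 → 0.0001098.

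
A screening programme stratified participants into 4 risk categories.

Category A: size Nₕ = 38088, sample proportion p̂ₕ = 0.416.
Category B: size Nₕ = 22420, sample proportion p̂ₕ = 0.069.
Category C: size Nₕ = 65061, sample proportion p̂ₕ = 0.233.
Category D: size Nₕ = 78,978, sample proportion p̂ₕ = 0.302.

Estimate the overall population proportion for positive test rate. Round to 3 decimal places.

0.276

N = 38088 + 22420 + 65061 + 78978 = 204547.
Overall proportion = Σ (Nₕ/N)·p̂ₕ.
Σ Nₕp̂ₕ = 15844.608 + 1546.98 + 15159.213 + 23851.356 = 56402.157.
56402.157 / 204547 = 0.27574... → 0.276.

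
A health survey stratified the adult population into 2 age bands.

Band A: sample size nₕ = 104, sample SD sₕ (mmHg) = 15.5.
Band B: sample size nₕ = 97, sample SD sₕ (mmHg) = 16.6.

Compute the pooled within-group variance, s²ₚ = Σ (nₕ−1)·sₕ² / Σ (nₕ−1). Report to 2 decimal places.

Degrees of freedom: 103 + 96 = 199.
Σ(nₕ−1)sₕ² = 103·240.25 + 96·275.56 = 51199.51.
s²ₚ = 51199.51 / 199 = 257.2840... → 257.28.

257.28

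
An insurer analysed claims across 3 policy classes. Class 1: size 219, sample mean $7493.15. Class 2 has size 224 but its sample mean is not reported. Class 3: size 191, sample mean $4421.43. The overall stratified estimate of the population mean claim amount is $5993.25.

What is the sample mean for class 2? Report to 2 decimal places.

N = 219 + 224 + 191 = 634.
Overall total = μ·N = 5993.25·634 = 3799720.5.
Subtract the known strata: 219·7493.15 + 191·4421.43 = 2485492.98.
Remaining total for class 2: 3799720.5 − 2485492.98 = 1314227.52.
Divide by its size: 1314227.52 / 224 = 5867.0871... → 5867.09.

5867.09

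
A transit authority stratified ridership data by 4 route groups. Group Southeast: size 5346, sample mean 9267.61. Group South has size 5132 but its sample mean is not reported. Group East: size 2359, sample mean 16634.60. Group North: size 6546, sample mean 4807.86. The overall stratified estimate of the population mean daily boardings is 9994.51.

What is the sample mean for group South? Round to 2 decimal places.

14315.21

N = 5346 + 5132 + 2359 + 6546 = 19383.
Overall total = μ·N = 9994.51·19383 = 193723587.33.
Subtract the known strata: 5346·9267.61 + 2359·16634.60 + 6546·4807.86 = 120257916.02.
Remaining total for group South: 193723587.33 − 120257916.02 = 73465671.31.
Divide by its size: 73465671.31 / 5132 = 14315.2126... → 14315.21.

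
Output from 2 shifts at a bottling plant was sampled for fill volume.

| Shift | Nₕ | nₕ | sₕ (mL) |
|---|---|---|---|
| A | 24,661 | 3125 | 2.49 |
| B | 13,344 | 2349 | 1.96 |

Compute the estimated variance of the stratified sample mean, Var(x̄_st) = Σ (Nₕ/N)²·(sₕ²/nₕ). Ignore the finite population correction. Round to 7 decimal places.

0.0010370

N = 38005. Term for each stratum: Wₕ²sₕ²/nₕ.
Var(x̄_st) = 0.0008353886 + 0.0002016136 = 0.0010370022 → 0.0010370.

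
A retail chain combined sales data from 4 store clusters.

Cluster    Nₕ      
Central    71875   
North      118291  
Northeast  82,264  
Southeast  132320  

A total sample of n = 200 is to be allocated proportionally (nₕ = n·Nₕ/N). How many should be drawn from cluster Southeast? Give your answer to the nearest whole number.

N = 71875 + 118291 + 82264 + 132320 = 404750.
n_Southeast = 200·132320/404750 = 65.384... → 65.

65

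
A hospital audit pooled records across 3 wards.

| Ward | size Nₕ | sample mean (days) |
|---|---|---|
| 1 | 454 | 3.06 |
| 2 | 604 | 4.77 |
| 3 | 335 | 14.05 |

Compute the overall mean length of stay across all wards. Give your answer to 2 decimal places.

6.44

x̄_st = (Σ Nₕx̄ₕ) / (Σ Nₕ) = (454·3.06 + 604·4.77 + 335·14.05) / 1393
= 8977.07 / 1393 = 6.4444... → 6.44.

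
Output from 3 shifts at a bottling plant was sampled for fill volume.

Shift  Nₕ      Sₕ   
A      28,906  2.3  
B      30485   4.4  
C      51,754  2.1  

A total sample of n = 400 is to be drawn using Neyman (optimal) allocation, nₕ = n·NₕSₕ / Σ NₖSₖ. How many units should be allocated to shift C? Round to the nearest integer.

Σ NₕSₕ = 28906·2.3 + 30485·4.4 + 51754·2.1 = 309301.2.
Share for C: 108683.4/309301.2 = 0.35138.
n_C = 400 × 0.35138 = 140.553... → 141.

141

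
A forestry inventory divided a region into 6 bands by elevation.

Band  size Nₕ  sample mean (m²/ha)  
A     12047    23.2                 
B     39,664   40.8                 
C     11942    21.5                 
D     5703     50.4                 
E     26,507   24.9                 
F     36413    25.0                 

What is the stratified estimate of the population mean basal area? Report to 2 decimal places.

30.33

N = 132276; weights Wₕ = Nₕ/N = (0.0911, 0.2999, 0.0903, 0.0431, 0.2004, 0.2753).
x̄_st = Σ Wₕ·x̄ₕ = 0.0911·23.2 + 0.2999·40.8 + 0.0903·21.5 + 0.0431·50.4 + 0.2004·24.9 + 0.2753·25.0 ≈ 30.3329...
→ 30.33.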